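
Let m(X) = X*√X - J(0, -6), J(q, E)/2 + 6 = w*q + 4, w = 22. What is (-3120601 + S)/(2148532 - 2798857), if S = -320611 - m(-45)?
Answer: 1147072/216775 - 9*I*√5/43355 ≈ 5.2915 - 0.00046418*I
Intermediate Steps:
J(q, E) = -4 + 44*q (J(q, E) = -12 + 2*(22*q + 4) = -12 + 2*(4 + 22*q) = -12 + (8 + 44*q) = -4 + 44*q)
m(X) = 4 + X^(3/2) (m(X) = X*√X - (-4 + 44*0) = X^(3/2) - (-4 + 0) = X^(3/2) - 1*(-4) = X^(3/2) + 4 = 4 + X^(3/2))
S = -320615 + 135*I*√5 (S = -320611 - (4 + (-45)^(3/2)) = -320611 - (4 - 135*I*√5) = -320611 + (-4 + 135*I*√5) = -320615 + 135*I*√5 ≈ -3.2062e+5 + 301.87*I)
(-3120601 + S)/(2148532 - 2798857) = (-3120601 + (-320615 + 135*I*√5))/(2148532 - 2798857) = (-3441216 + 135*I*√5)/(-650325) = (-3441216 + 135*I*√5)*(-1/650325) = 1147072/216775 - 9*I*√5/43355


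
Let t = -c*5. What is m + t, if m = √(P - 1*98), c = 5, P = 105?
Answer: -25 + √7 ≈ -22.354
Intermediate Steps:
t = -25 (t = -1*5*5 = -5*5 = -25)
m = √7 (m = √(105 - 1*98) = √(105 - 98) = √7 ≈ 2.6458)
m + t = √7 - 25 = -25 + √7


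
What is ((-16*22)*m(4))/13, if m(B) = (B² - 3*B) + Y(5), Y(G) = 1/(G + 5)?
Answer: -7216/65 ≈ -111.02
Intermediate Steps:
Y(G) = 1/(5 + G)
m(B) = ⅒ + B² - 3*B (m(B) = (B² - 3*B) + 1/(5 + 5) = (B² - 3*B) + 1/10 = (B² - 3*B) + ⅒ = ⅒ + B² - 3*B)
((-16*22)*m(4))/13 = ((-16*22)*(⅒ + 4² - 3*4))/13 = -352*(⅒ + 16 - 12)*(1/13) = -352*41/10*(1/13) = -7216/5*1/13 = -7216/65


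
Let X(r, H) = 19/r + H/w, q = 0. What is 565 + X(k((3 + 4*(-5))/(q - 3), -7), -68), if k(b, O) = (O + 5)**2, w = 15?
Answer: 33913/60 ≈ 565.22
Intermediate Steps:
k(b, O) = (5 + O)**2
X(r, H) = 19/r + H/15
565 + X(k((3 + 4*(-5))/(q - 3), -7), -68) = 565 + (19/((5 - 7)**2) + (1/15)*(-68)) = 565 + (19/((-2)**2) - 68/15) = 565 + (19/4 - 68/15) = 565 + 13/60 = 33913/60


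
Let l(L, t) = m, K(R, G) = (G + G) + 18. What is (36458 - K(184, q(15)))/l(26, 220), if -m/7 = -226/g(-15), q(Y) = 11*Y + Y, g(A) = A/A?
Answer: 18040/791 ≈ 22.807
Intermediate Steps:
g(A) = 1
q(Y) = 12*Y
K(R, G) = 18 + 2*G (K(R, G) = 2*G + 18 = 18 + 2*G)
m = 1582 (m = -(-1582)/1 = -(-1582) = -7*(-226) = 1582)
l(L, t) = 1582
(36458 - K(184, q(15)))/l(26, 220) = (36458 - (18 + 2*(12*15)))/1582 = (36458 - (18 + 2*180))*(1/1582) = (36458 - (18 + 360))*(1/1582) = (36458 - 1*378)*(1/1582) = (36458 - 378)*(1/1582) = 36080*(1/1582) = 18040/791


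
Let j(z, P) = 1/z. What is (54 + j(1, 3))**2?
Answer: 3025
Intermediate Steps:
(54 + j(1, 3))**2 = (54 + 1/1)**2 = (54 + 1)**2 = 55**2 = 3025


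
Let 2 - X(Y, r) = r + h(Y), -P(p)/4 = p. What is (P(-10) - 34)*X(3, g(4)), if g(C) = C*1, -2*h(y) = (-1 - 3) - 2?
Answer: -30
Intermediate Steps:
h(y) = 3 (h(y) = -((-1 - 3) - 2)/2 = -(-4 - 2)/2 = -1/2*(-6) = 3)
P(p) = -4*p
g(C) = C
X(Y, r) = -1 - r (X(Y, r) = 2 - (r + 3) = 2 - (3 + r) = 2 + (-3 - r) = -1 - r)
(P(-10) - 34)*X(3, g(4)) = (-4*(-10) - 34)*(-1 - 1*4) = (40 - 34)*(-1 - 4) = 6*(-5) = -30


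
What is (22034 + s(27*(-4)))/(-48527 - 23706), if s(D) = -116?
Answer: -21918/72233 ≈ -0.30343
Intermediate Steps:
(22034 + s(27*(-4)))/(-48527 - 23706) = (22034 - 116)/(-48527 - 23706) = 21918/(-72233) = 21918*(-1/72233) = -21918/72233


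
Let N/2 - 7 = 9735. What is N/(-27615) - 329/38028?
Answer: -250007629/350047740 ≈ -0.71421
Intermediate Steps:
N = 19484 (N = 14 + 2*9735 = 14 + 19470 = 19484)
N/(-27615) - 329/38028 = 19484/(-27615) - 329/38028 = 19484*(-1/27615) - 329*1/38028 = -19484/27615 - 329/38028 = -250007629/350047740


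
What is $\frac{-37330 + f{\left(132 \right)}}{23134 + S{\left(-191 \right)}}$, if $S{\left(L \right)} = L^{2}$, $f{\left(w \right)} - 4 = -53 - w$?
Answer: $- \frac{37511}{59615} \approx -0.62922$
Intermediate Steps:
$f{\left(w \right)} = -49 - w$ ($f{\left(w \right)} = 4 - \left(53 + w\right) = -49 - w$)
$\frac{-37330 + f{\left(132 \right)}}{23134 + S{\left(-191 \right)}} = \frac{-37330 - 181}{23134 + \left(-191\right)^{2}} = \frac{-37330 - 181}{23134 + 36481} = \frac{-37330 - 181}{59615} = \left(-37511\right) \frac{1}{59615} = - \frac{37511}{59615}$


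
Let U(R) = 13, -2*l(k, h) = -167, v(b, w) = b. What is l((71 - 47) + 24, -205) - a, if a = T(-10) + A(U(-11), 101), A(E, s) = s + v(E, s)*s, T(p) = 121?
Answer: -2903/2 ≈ -1451.5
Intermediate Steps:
l(k, h) = 167/2 (l(k, h) = -1/2*(-167) = 167/2)
A(E, s) = s + E*s
a = 1535 (a = 121 + 101*(1 + 13) = 121 + 101*14 = 121 + 1414 = 1535)
l((71 - 47) + 24, -205) - a = 167/2 - 1*1535 = 167/2 - 1535 = -2903/2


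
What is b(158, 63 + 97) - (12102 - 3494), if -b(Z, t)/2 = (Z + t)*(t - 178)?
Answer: 2840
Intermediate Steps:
b(Z, t) = -2*(-178 + t)*(Z + t) (b(Z, t) = -2*(Z + t)*(t - 178) = -2*(Z + t)*(-178 + t) = -2*(-178 + t)*(Z + t))
b(158, 63 + 97) - (12102 - 3494) = (-2*(63 + 97)² + 356*158 + 356*(63 + 97) - 2*158*(63 + 97)) - (12102 - 3494) = (-2*160² + 56248 + 356*160 - 2*158*160) - 1*8608 = (-2*25600 + 56248 + 56960 - 50560) - 8608 = (-51200 + 56248 + 56960 - 50560) - 8608 = 11448 - 8608 = 2840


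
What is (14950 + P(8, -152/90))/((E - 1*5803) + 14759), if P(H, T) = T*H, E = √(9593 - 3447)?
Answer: 81347348/48772575 - 9083*√6146/48772575 ≈ 1.6533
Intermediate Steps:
E = √6146 ≈ 78.396
P(H, T) = H*T
(14950 + P(8, -152/90))/((E - 1*5803) + 14759) = (14950 + 8*(-152/90))/((√6146 - 1*5803) + 14759) = (14950 + 8*(-152*1/90))/((√6146 - 5803) + 14759) = (14950 + 8*(-76/45))/((-5803 + √6146) + 14759) = (14950 - 608/45)/(8956 + √6146) = 672142/(45*(8956 + √6146))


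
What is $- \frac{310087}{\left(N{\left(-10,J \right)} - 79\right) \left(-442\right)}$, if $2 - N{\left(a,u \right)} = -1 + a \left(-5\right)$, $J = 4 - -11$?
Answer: $- \frac{310087}{55692} \approx -5.5679$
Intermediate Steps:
$J = 15$ ($J = 4 + 11 = 15$)
$N{\left(a,u \right)} = 3 + 5 a$ ($N{\left(a,u \right)} = 2 - \left(-1 + a \left(-5\right)\right) = 2 - \left(-1 - 5 a\right) = 2 + \left(1 + 5 a\right) = 3 + 5 a$)
$- \frac{310087}{\left(N{\left(-10,J \right)} - 79\right) \left(-442\right)} = - \frac{310087}{\left(\left(3 + 5 \left(-10\right)\right) - 79\right) \left(-442\right)} = - \frac{310087}{\left(\left(3 - 50\right) - 79\right) \left(-442\right)} = - \frac{310087}{\left(-47 - 79\right) \left(-442\right)} = - \frac{310087}{\left(-126\right) \left(-442\right)} = - \frac{310087}{55692}$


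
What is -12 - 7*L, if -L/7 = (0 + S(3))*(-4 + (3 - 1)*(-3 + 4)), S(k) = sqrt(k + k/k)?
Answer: -208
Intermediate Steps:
S(k) = sqrt(1 + k) (S(k) = sqrt(k + 1) = sqrt(1 + k))
L = 28 (L = -7*(0 + sqrt(1 + 3))*(-4 + (3 - 1)*(-3 + 4)) = -7*(0 + sqrt(4))*(-4 + 2*1) = -7*(0 + 2)*(-4 + 2) = -14*(-2) = -7*(-4) = 28)
-12 - 7*L = -12 - 7*28 = -12 - 196 = -208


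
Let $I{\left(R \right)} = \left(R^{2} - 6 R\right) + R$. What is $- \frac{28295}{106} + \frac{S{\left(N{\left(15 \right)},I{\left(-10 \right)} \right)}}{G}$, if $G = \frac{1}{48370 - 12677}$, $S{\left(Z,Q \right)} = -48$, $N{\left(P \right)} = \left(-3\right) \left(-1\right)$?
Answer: $- \frac{181634279}{106} \approx -1.7135 \cdot 10^{6}$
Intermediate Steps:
$N{\left(P \right)} = 3$
$I{\left(R \right)} = R^{2} - 5 R$
$G = \frac{1}{35693} \approx 2.8017 \cdot 10^{-5}$
$- \frac{28295}{106} + \frac{S{\left(N{\left(15 \right)},I{\left(-10 \right)} \right)}}{G} = - \frac{28295}{106} - 48 \frac{1}{\frac{1}{35693}} = \left(-28295\right) \frac{1}{106} - 1713264 = - \frac{28295}{106} - 1713264 = - \frac{181634279}{106}$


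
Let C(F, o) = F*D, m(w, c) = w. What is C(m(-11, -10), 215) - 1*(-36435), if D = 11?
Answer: 36314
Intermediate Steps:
C(F, o) = 11*F (C(F, o) = F*11 = 11*F)
C(m(-11, -10), 215) - 1*(-36435) = 11*(-11) - 1*(-36435) = -121 + 36435 = 36314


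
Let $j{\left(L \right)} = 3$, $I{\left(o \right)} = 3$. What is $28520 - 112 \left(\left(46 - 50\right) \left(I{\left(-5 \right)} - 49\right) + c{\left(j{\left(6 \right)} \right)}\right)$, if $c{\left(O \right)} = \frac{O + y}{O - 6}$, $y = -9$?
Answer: $7688$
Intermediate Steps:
$c{\left(O \right)} = \frac{-9 + O}{-6 + O}$ ($c{\left(O \right)} = \frac{O - 9}{O - 6} = \frac{-9 + O}{-6 + O}$)
$28520 - 112 \left(\left(46 - 50\right) \left(I{\left(-5 \right)} - 49\right) + c{\left(j{\left(6 \right)} \right)}\right) = 28520 - 112 \left(\left(46 - 50\right) \left(3 - 49\right) + \frac{-9 + 3}{-6 + 3}\right) = 28520 - 112 \left(\left(-4\right) \left(-46\right) + \frac{1}{-3} \left(-6\right)\right) = 28520 - 112 \left(184 - -2\right) = 28520 - 112 \left(184 + 2\right) = 28520 - 112 \cdot 186 = 28520 - 20832 = 7688$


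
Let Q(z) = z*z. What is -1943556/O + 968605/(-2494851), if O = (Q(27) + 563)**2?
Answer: -1616435021719/1041141239916 ≈ -1.5526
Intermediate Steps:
Q(z) = z**2
O = 1669264 (O = (27**2 + 563)**2 = (729 + 563)**2 = 1292**2 = 1669264)
-1943556/O + 968605/(-2494851) = -1943556/1669264 + 968605/(-2494851) = -1943556*1/1669264 + 968605*(-1/2494851) = -485889/417316 - 968605/2494851 = -1616435021719/1041141239916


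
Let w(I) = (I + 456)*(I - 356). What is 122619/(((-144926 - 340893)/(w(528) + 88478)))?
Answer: -31602104394/485819 ≈ -65049.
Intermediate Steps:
w(I) = (-356 + I)*(456 + I) (w(I) = (456 + I)*(-356 + I) = (-356 + I)*(456 + I))
122619/(((-144926 - 340893)/(w(528) + 88478))) = 122619/(((-144926 - 340893)/((-162336 + 528² + 100*528) + 88478))) = 122619/((-485819/((-162336 + 278784 + 52800) + 88478))) = 122619/((-485819/(169248 + 88478))) = 122619/((-485819/257726)) = 122619/((-485819*1/257726)) = 122619/(-485819/257726) = 122619*(-257726/485819) = -31602104394/485819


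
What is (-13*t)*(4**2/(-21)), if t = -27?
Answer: -1872/7 ≈ -267.43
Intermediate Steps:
(-13*t)*(4**2/(-21)) = (-13*(-27))*(4**2/(-21)) = 351*(16*(-1/21)) = 351*(-16/21) = -1872/7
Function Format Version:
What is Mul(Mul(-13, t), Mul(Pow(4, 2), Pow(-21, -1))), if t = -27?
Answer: Rational(-1872, 7) ≈ -267.43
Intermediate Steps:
Mul(Mul(-13, t), Mul(Pow(4, 2), Pow(-21, -1))) = Mul(Mul(-13, -27), Mul(Pow(4, 2), Pow(-21, -1))) = Mul(351, Mul(16, Rational(-1, 21))) = Mul(351, Rational(-16, 21)) = Rational(-1872, 7)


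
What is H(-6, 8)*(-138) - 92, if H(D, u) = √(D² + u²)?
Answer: -1472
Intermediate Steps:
H(-6, 8)*(-138) - 92 = √((-6)² + 8²)*(-138) - 92 = √(36 + 64)*(-138) - 92 = √100*(-138) - 92 = 10*(-138) - 92 = -1380 - 92 = -1472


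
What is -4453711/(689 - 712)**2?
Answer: -4453711/529 ≈ -8419.1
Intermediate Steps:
-4453711/(689 - 712)**2 = -4453711/((-23)**2) = -4453711/529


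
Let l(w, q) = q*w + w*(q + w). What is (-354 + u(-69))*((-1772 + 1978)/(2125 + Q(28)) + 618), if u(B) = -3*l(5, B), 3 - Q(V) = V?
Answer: 355004641/350 ≈ 1.0143e+6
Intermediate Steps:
Q(V) = 3 - V
u(B) = -75 - 30*B (u(B) = -15*(5 + 2*B) = -3*(25 + 10*B) = -75 - 30*B)
(-354 + u(-69))*((-1772 + 1978)/(2125 + Q(28)) + 618) = (-354 + (-75 - 30*(-69)))*((-1772 + 1978)/(2125 + (3 - 1*28)) + 618) = (-354 + (-75 + 2070))*(206/(2125 + (3 - 28)) + 618) = (-354 + 1995)*(206/(2125 - 25) + 618) = 1641*(206/2100 + 618) = 1641*(206*(1/2100) + 618) = 1641*(103/1050 + 618) = 1641*(649003/1050) = 355004641/350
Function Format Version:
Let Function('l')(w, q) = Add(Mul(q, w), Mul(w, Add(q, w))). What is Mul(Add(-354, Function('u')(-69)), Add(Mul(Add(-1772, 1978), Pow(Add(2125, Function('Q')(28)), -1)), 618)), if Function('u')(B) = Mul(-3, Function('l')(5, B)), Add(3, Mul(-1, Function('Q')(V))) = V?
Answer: Rational(355004641, 350) ≈ 1.0143e+6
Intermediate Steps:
Function('Q')(V) = Add(3, Mul(-1, V))
Function('u')(B) = Add(-75, Mul(-30, B)) (Function('u')(B) = Mul(-3, Mul(5, Add(5, Mul(2, B)))) = Mul(-3, Add(25, Mul(10, B))) = Add(-75, Mul(-30, B)))
Mul(Add(-354, Function('u')(-69)), Add(Mul(Add(-1772, 1978), Pow(Add(2125, Function('Q')(28)), -1)), 618)) = Mul(Add(-354, Add(-75, Mul(-30, -69))), Add(Mul(Add(-1772, 1978), Pow(Add(2125, Add(3, Mul(-1, 28))), -1)), 618)) = Mul(Add(-354, Add(-75, 2070)), Add(Mul(206, Pow(Add(2125, Add(3, -28)), -1)), 618)) = Mul(Add(-354, 1995), Add(Mul(206, Pow(Add(2125, -25), -1)), 618)) = Mul(1641, Add(Mul(206, Pow(2100, -1)), 618)) = Mul(1641, Add(Mul(206, Rational(1, 2100)), 618)) = Mul(1641, Add(Rational(103, 1050), 618)) = Mul(1641, Rational(649003, 1050)) = Rational(355004641, 350)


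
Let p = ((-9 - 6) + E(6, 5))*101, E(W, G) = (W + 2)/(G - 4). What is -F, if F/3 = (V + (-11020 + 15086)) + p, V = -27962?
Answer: 73809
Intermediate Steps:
E(W, G) = (2 + W)/(-4 + G)
p = -707 (p = ((-9 - 6) + (2 + 6)/(-4 + 5))*101 = (-15 + 8/1)*101 = (-15 + 1*8)*101 = (-15 + 8)*101 = -7*101 = -707)
F = -73809 (F = 3*((-27962 + (-11020 + 15086)) - 707) = 3*((-27962 + 4066) - 707) = 3*(-23896 - 707) = 3*(-24603) = -73809)
-F = -1*(-73809) = 73809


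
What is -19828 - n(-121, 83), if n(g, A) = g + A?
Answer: -19790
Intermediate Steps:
n(g, A) = A + g
-19828 - n(-121, 83) = -19828 - (83 - 121) = -19828 - 1*(-38) = -19828 + 38 = -19790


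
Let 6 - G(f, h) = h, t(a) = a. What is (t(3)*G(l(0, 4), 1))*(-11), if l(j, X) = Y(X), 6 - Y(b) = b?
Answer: -165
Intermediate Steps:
Y(b) = 6 - b
l(j, X) = 6 - X
G(f, h) = 6 - h
(t(3)*G(l(0, 4), 1))*(-11) = (3*(6 - 1*1))*(-11) = (3*(6 - 1))*(-11) = (3*5)*(-11) = 15*(-11) = -165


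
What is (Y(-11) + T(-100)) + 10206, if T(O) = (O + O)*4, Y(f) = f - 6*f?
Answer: 9461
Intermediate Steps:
Y(f) = -5*f
T(O) = 8*O (T(O) = (2*O)*4 = 8*O)
(Y(-11) + T(-100)) + 10206 = (-5*(-11) + 8*(-100)) + 10206 = (55 - 800) + 10206 = -745 + 10206 = 9461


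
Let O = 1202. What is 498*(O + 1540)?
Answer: 1365516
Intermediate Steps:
498*(O + 1540) = 498*(1202 + 1540) = 498*2742 = 1365516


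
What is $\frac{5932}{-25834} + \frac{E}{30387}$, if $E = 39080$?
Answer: $\frac{414668518}{392508879} \approx 1.0565$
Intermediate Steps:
$\frac{5932}{-25834} + \frac{E}{30387} = \frac{5932}{-25834} + \frac{39080}{30387} = 5932 \left(- \frac{1}{25834}\right) + 39080 \cdot \frac{1}{30387} = - \frac{2966}{12917} + \frac{39080}{30387} = \frac{414668518}{392508879}$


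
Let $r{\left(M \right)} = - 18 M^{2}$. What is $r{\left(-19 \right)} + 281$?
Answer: $-6217$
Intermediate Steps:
$r{\left(-19 \right)} + 281 = - 18 \left(-19\right)^{2} + 281 = \left(-18\right) 361 + 281 = -6498 + 281 = -6217$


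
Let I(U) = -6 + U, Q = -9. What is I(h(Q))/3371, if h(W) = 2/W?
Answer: -56/30339 ≈ -0.0018458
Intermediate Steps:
I(h(Q))/3371 = (-6 + 2/(-9))/3371 = (-6 + 2*(-1/9))*(1/3371) = (-6 - 2/9)*(1/3371) = -56/9*1/3371 = -56/30339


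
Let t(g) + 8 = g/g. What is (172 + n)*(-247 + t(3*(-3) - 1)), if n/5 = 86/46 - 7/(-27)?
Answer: -28809188/621 ≈ -46392.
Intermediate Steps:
t(g) = -7 (t(g) = -8 + g/g = -8 + 1 = -7)
n = 6610/621 (n = 5*(86/46 - 7/(-27)) = 5*(86*(1/46) - 7*(-1/27)) = 5*(43/23 + 7/27) = 5*(1322/621) = 6610/621 ≈ 10.644)
(172 + n)*(-247 + t(3*(-3) - 1)) = (172 + 6610/621)*(-247 - 7) = (113422/621)*(-254) = -28809188/621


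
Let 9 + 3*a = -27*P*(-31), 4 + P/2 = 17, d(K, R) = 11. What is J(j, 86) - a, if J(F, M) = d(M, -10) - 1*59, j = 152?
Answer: -7299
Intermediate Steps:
J(F, M) = -48 (J(F, M) = 11 - 1*59 = 11 - 59 = -48)
P = 26 (P = -8 + 2*17 = -8 + 34 = 26)
a = 7251 (a = -3 + (-27*26*(-31))/3 = -3 + (-702*(-31))/3 = -3 + (⅓)*21762 = -3 + 7254 = 7251)
J(j, 86) - a = -48 - 1*7251 = -48 - 7251 = -7299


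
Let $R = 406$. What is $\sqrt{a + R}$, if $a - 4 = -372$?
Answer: $\sqrt{38} \approx 6.1644$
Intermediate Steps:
$a = -368$ ($a = 4 - 372 = -368$)
$\sqrt{a + R} = \sqrt{-368 + 406} = \sqrt{38}$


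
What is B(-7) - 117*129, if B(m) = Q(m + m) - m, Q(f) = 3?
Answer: -15083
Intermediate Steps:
B(m) = 3 - m
B(-7) - 117*129 = (3 - 1*(-7)) - 117*129 = (3 + 7) - 15093 = 10 - 15093 = -15083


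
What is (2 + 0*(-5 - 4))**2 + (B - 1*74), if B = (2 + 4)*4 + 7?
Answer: -39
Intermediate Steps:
B = 31 (B = 6*4 + 7 = 24 + 7 = 31)
(2 + 0*(-5 - 4))**2 + (B - 1*74) = (2 + 0*(-5 - 4))**2 + (31 - 1*74) = (2 + 0*(-9))**2 + (31 - 74) = (2 + 0)**2 - 43 = 2**2 - 43 = 4 - 43 = -39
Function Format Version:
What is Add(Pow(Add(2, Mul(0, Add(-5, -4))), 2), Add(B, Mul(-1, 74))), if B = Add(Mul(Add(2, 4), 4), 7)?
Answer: -39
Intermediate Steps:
B = 31 (B = Add(Mul(6, 4), 7) = Add(24, 7) = 31)
Add(Pow(Add(2, Mul(0, Add(-5, -4))), 2), Add(B, Mul(-1, 74))) = Add(Pow(Add(2, Mul(0, Add(-5, -4))), 2), Add(31, Mul(-1, 74))) = Add(Pow(Add(2, Mul(0, -9)), 2), Add(31, -74)) = Add(Pow(Add(2, 0), 2), -43) = Add(Pow(2, 2), -43) = Add(4, -43) = -39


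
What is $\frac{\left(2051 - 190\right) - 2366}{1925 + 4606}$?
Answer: $- \frac{505}{6531} \approx -0.077324$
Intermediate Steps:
$\frac{\left(2051 - 190\right) - 2366}{1925 + 4606} = \frac{\left(2051 - 190\right) - 2366}{6531} = \left(1861 - 2366\right) \frac{1}{6531} = \left(-505\right) \frac{1}{6531} = - \frac{505}{6531}$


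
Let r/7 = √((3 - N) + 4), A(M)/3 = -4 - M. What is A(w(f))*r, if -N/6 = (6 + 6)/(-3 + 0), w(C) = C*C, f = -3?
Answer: -273*I*√17 ≈ -1125.6*I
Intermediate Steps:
w(C) = C²
N = 24 (N = -6*(6 + 6)/(-3 + 0) = -72/(-3) = -72*(-1)/3 = -6*(-4) = 24)
A(M) = -12 - 3*M (A(M) = 3*(-4 - M) = -12 - 3*M)
r = 7*I*√17 (r = 7*√((3 - 1*24) + 4) = 7*√((3 - 24) + 4) = 7*√(-21 + 4) = 7*√(-17) = 7*(I*√17) = 7*I*√17 ≈ 28.862*I)
A(w(f))*r = (-12 - 3*(-3)²)*(7*I*√17) = (-12 - 3*9)*(7*I*√17) = (-12 - 27)*(7*I*√17) = -273*I*√17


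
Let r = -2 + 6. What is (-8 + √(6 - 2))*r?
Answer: -24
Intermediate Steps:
r = 4
(-8 + √(6 - 2))*r = (-8 + √(6 - 2))*4 = (-8 + √4)*4 = (-8 + 2)*4 = -6*4 = -24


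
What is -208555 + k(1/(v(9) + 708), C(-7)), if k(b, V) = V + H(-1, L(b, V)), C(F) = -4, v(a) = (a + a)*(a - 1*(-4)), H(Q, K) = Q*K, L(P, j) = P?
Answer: -196462579/942 ≈ -2.0856e+5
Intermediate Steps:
H(Q, K) = K*Q
v(a) = 2*a*(4 + a) (v(a) = (2*a)*(a + 4) = (2*a)*(4 + a) = 2*a*(4 + a))
k(b, V) = V - b (k(b, V) = V + b*(-1) = V - b)
-208555 + k(1/(v(9) + 708), C(-7)) = -208555 + (-4 - 1/(2*9*(4 + 9) + 708)) = -208555 + (-4 - 1/(2*9*13 + 708)) = -208555 + (-4 - 1/(234 + 708)) = -208555 + (-4 - 1/942) = -208555 - 3769/942 = -196462579/942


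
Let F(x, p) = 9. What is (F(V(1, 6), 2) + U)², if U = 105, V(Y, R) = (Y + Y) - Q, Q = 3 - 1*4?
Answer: 12996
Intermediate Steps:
Q = -1 (Q = 3 - 4 = -1)
V(Y, R) = 1 + 2*Y (V(Y, R) = (Y + Y) - 1*(-1) = 2*Y + 1 = 1 + 2*Y)
(F(V(1, 6), 2) + U)² = (9 + 105)² = 114² = 12996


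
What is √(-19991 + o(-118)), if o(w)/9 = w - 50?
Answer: I*√21503 ≈ 146.64*I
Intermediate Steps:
o(w) = -450 + 9*w (o(w) = 9*(w - 50) = 9*(-50 + w) = -450 + 9*w)
√(-19991 + o(-118)) = √(-19991 + (-450 + 9*(-118))) = √(-19991 + (-450 - 1062)) = √(-19991 - 1512) = √(-21503) = I*√21503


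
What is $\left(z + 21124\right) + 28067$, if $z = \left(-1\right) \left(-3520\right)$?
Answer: $52711$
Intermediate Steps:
$z = 3520$
$\left(z + 21124\right) + 28067 = \left(3520 + 21124\right) + 28067 = 24644 + 28067 = 52711$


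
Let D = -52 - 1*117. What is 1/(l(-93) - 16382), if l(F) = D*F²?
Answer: -1/1478063 ≈ -6.7656e-7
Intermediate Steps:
D = -169 (D = -52 - 117 = -169)
l(F) = -169*F²
1/(l(-93) - 16382) = 1/(-169*(-93)² - 16382) = 1/(-169*8649 - 16382) = 1/(-1461681 - 16382) = 1/(-1478063) = -1/1478063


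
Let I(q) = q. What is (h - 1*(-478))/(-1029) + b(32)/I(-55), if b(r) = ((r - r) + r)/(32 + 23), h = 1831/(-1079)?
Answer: -1590170587/3358630275 ≈ -0.47346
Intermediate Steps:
h = -1831/1079 (h = 1831*(-1/1079) = -1831/1079 ≈ -1.6969)
b(r) = r/55 (b(r) = (0 + r)/55 = r*(1/55) = r/55)
(h - 1*(-478))/(-1029) + b(32)/I(-55) = (-1831/1079 - 1*(-478))/(-1029) + ((1/55)*32)/(-55) = (-1831/1079 + 478)*(-1/1029) + (32/55)*(-1/55) = (513931/1079)*(-1/1029) - 32/3025 = -513931/1110291 - 32/3025 = -1590170587/3358630275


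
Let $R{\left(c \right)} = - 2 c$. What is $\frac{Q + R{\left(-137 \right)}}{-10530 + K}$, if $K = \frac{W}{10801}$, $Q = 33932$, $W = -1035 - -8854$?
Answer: $- \frac{52779858}{16246673} \approx -3.2487$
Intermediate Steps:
$W = 7819$ ($W = -1035 + 8854 = 7819$)
$K = \frac{1117}{1543}$ ($K = \frac{7819}{10801} = 7819 \cdot \frac{1}{10801} = \frac{1117}{1543} \approx 0.72391$)
$\frac{Q + R{\left(-137 \right)}}{-10530 + K} = \frac{33932 - -274}{-10530 + \frac{1117}{1543}} = \frac{33932 + 274}{- \frac{16246673}{1543}} = 34206 \left(- \frac{1543}{16246673}\right) = - \frac{52779858}{16246673}$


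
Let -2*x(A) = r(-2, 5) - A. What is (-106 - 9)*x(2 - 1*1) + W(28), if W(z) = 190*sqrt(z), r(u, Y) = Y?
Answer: 230 + 380*sqrt(7) ≈ 1235.4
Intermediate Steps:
x(A) = -5/2 + A/2 (x(A) = -(5 - A)/2 = -5/2 + A/2)
(-106 - 9)*x(2 - 1*1) + W(28) = (-106 - 9)*(-5/2 + (2 - 1*1)/2) + 190*sqrt(28) = -115*(-5/2 + (2 - 1)/2) + 190*(2*sqrt(7)) = -115*(-5/2 + (1/2)*1) + 380*sqrt(7) = -115*(-5/2 + 1/2) + 380*sqrt(7) = -115*(-2) + 380*sqrt(7) = 230 + 380*sqrt(7)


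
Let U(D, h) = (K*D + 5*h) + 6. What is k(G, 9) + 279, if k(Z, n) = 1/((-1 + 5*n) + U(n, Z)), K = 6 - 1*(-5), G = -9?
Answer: 29017/104 ≈ 279.01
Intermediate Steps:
K = 11 (K = 6 + 5 = 11)
U(D, h) = 6 + 5*h + 11*D (U(D, h) = (11*D + 5*h) + 6 = (5*h + 11*D) + 6 = 6 + 5*h + 11*D)
k(Z, n) = 1/(5 + 5*Z + 16*n) (k(Z, n) = 1/((-1 + 5*n) + (6 + 5*Z + 11*n)) = 1/(5 + 5*Z + 16*n))
k(G, 9) + 279 = 1/(5 + 5*(-9) + 16*9) + 279 = 1/(5 - 45 + 144) + 279 = 1/104 + 279 = 29017/104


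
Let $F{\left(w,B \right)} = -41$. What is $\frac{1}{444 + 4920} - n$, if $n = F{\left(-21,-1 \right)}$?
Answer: $\frac{219925}{5364} \approx 41.0$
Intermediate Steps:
$n = -41$
$\frac{1}{444 + 4920} - n = \frac{1}{444 + 4920} - -41 = \frac{1}{5364} + 41 = \frac{219925}{5364}$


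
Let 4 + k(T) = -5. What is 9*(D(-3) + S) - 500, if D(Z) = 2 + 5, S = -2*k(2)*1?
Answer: -275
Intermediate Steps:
k(T) = -9 (k(T) = -4 - 5 = -9)
S = 18 (S = -2*(-9)*1 = 18*1 = 18)
D(Z) = 7
9*(D(-3) + S) - 500 = 9*(7 + 18) - 500 = 9*25 - 500 = 225 - 500 = -275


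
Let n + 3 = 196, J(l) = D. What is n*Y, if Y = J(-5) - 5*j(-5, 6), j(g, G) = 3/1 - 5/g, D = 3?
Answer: -3281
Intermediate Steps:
J(l) = 3
j(g, G) = 3 - 5/g (j(g, G) = 3*1 - 5/g = 3 - 5/g)
n = 193 (n = -3 + 196 = 193)
Y = -17 (Y = 3 - 5*(3 - 5/(-5)) = 3 - 5*(3 - 5*(-⅕)) = 3 - 5*(3 + 1) = 3 - 5*4 = 3 - 20 = -17)
n*Y = 193*(-17) = -3281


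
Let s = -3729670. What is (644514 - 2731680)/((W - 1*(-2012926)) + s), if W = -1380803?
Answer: 2087166/3097547 ≈ 0.67381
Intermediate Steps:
(644514 - 2731680)/((W - 1*(-2012926)) + s) = (644514 - 2731680)/((-1380803 - 1*(-2012926)) - 3729670) = -2087166/((-1380803 + 2012926) - 3729670) = -2087166/(632123 - 3729670) = -2087166/(-3097547) = -2087166*(-1/3097547) = 2087166/3097547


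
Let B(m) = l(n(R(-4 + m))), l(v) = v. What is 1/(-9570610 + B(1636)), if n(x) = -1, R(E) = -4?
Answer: -1/9570611 ≈ -1.0449e-7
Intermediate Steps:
B(m) = -1
1/(-9570610 + B(1636)) = 1/(-9570610 - 1) = 1/(-9570611) = -1/9570611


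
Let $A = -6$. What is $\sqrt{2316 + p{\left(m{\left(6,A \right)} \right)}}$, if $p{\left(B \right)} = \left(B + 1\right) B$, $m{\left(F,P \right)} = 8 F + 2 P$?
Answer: $8 \sqrt{57} \approx 60.399$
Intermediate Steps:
$m{\left(F,P \right)} = 2 P + 8 F$
$p{\left(B \right)} = B \left(1 + B\right)$ ($p{\left(B \right)} = \left(1 + B\right) B = B \left(1 + B\right)$)
$\sqrt{2316 + p{\left(m{\left(6,A \right)} \right)}} = \sqrt{2316 + \left(2 \left(-6\right) + 8 \cdot 6\right) \left(1 + \left(2 \left(-6\right) + 8 \cdot 6\right)\right)} = \sqrt{2316 + \left(-12 + 48\right) \left(1 + \left(-12 + 48\right)\right)} = \sqrt{2316 + 36 \left(1 + 36\right)} = \sqrt{2316 + 36 \cdot 37} = \sqrt{2316 + 1332} = \sqrt{3648} = 8 \sqrt{57}$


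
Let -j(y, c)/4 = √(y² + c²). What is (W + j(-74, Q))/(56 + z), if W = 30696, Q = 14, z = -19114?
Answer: -15348/9529 + 4*√1418/9529 ≈ -1.5949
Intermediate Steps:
j(y, c) = -4*√(c² + y²) (j(y, c) = -4*√(y² + c²) = -4*√(c² + y²))
(W + j(-74, Q))/(56 + z) = (30696 - 4*√(14² + (-74)²))/(56 - 19114) = (30696 - 4*√(196 + 5476))/(-19058) = (30696 - 8*√1418)*(-1/19058) = -15348/9529 + 4*√1418/9529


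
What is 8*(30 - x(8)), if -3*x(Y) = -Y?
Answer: 656/3 ≈ 218.67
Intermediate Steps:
x(Y) = Y/3 (x(Y) = -(-1)*Y/3 = Y/3)
8*(30 - x(8)) = 8*(30 - 8/3) = 8*(82/3) = 656/3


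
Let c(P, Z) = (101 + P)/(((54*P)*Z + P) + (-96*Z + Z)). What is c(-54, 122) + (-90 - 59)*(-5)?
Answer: 273709973/367396 ≈ 745.00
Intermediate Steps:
c(P, Z) = (101 + P)/(P - 95*Z + 54*P*Z) (c(P, Z) = (101 + P)/((54*P*Z + P) - 95*Z) = (101 + P)/((P + 54*P*Z) - 95*Z) = (101 + P)/(P - 95*Z + 54*P*Z))
c(-54, 122) + (-90 - 59)*(-5) = (101 - 54)/(-54 - 95*122 + 54*(-54)*122) + (-90 - 59)*(-5) = 47/(-54 - 11590 - 355752) - 149*(-5) = 47/(-367396) + 745 = -1/367396*47 + 745 = -47/367396 + 745 = 273709973/367396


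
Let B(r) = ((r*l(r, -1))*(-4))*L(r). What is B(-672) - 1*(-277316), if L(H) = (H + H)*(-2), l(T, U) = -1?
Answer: -6948028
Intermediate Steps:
L(H) = -4*H (L(H) = (2*H)*(-2) = -4*H)
B(r) = -16*r² (B(r) = ((r*(-1))*(-4))*(-4*r) = (-r*(-4))*(-4*r) = (4*r)*(-4*r) = -16*r²)
B(-672) - 1*(-277316) = -16*(-672)² - 1*(-277316) = -16*451584 + 277316 = -7225344 + 277316 = -6948028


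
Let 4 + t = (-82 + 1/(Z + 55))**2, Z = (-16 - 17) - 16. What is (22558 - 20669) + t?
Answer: 308941/36 ≈ 8581.7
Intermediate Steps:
Z = -49 (Z = -33 - 16 = -49)
t = 240937/36 (t = -4 + (-82 + 1/(-49 + 55))**2 = -4 + (-82 + 1/6)**2 = -4 + (-491/6)**2 = -4 + 241081/36 = 240937/36 ≈ 6692.7)
(22558 - 20669) + t = (22558 - 20669) + 240937/36 = 1889 + 240937/36 = 308941/36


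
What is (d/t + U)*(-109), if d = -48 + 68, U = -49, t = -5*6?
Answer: 16241/3 ≈ 5413.7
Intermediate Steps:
t = -30
d = 20
(d/t + U)*(-109) = (20/(-30) - 49)*(-109) = (20*(-1/30) - 49)*(-109) = (-2/3 - 49)*(-109) = -149/3*(-109) = 16241/3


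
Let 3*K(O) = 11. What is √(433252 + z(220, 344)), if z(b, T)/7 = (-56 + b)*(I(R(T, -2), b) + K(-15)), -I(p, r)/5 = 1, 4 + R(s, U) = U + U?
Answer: 2*√971373/3 ≈ 657.05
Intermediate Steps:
R(s, U) = -4 + 2*U (R(s, U) = -4 + (U + U) = -4 + 2*U)
I(p, r) = -5 (I(p, r) = -5*1 = -5)
K(O) = 11/3 (K(O) = (⅓)*11 = 11/3)
z(b, T) = 1568/3 - 28*b/3 (z(b, T) = 7*((-56 + b)*(-5 + 11/3)) = 7*((-56 + b)*(-4/3)) = 7*(224/3 - 4*b/3) = 1568/3 - 28*b/3)
√(433252 + z(220, 344)) = √(433252 + (1568/3 - 28/3*220)) = √(433252 + (1568/3 - 6160/3)) = √(433252 - 4592/3) = √(1295164/3) = 2*√971373/3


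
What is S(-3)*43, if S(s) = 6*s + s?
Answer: -903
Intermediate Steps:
S(s) = 7*s
S(-3)*43 = (7*(-3))*43 = -21*43 = -903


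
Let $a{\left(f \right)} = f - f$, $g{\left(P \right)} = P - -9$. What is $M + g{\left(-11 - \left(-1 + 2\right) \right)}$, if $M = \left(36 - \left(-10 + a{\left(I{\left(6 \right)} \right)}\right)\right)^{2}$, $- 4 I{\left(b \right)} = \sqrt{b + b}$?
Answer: $2113$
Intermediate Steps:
$I{\left(b \right)} = - \frac{\sqrt{2} \sqrt{b}}{4}$ ($I{\left(b \right)} = - \frac{\sqrt{b + b}}{4} = - \frac{\sqrt{2 b}}{4} = - \frac{\sqrt{2} \sqrt{b}}{4}$)
$g{\left(P \right)} = 9 + P$ ($g{\left(P \right)} = P + 9 = 9 + P$)
$a{\left(f \right)} = 0$
$M = 2116$ ($M = \left(36 + \left(10 - 0\right)\right)^{2} = \left(36 + \left(10 + 0\right)\right)^{2} = \left(36 + 10\right)^{2} = 46^{2} = 2116$)
$M + g{\left(-11 - \left(-1 + 2\right) \right)} = 2116 + \left(9 - 12\right) = 2116 - 3 = 2113$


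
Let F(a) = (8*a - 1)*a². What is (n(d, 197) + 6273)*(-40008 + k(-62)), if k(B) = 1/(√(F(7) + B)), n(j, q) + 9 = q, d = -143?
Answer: -258491688 + 6461*√2633/2633 ≈ -2.5849e+8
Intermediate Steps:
F(a) = a²*(-1 + 8*a) (F(a) = (-1 + 8*a)*a² = a²*(-1 + 8*a))
n(j, q) = -9 + q
k(B) = (2695 + B)^(-½) (k(B) = 1/(√(7²*(-1 + 8*7) + B)) = 1/(√(49*(-1 + 56) + B)) = 1/(√(49*55 + B)) = 1/(√(2695 + B)) = (2695 + B)^(-½))
(n(d, 197) + 6273)*(-40008 + k(-62)) = ((-9 + 197) + 6273)*(-40008 + (2695 - 62)^(-½)) = (188 + 6273)*(-40008 + 2633^(-½)) = 6461*(-40008 + √2633/2633) = -258491688 + 6461*√2633/2633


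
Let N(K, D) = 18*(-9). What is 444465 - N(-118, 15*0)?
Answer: 444627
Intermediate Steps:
N(K, D) = -162
444465 - N(-118, 15*0) = 444465 - 1*(-162) = 444465 + 162 = 444627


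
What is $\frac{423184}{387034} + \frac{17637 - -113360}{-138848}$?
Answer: $\frac{4028979567}{26869448416} \approx 0.14995$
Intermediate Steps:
$\frac{423184}{387034} + \frac{17637 - -113360}{-138848} = 423184 \cdot \frac{1}{387034} + \left(17637 + 113360\right) \left(- \frac{1}{138848}\right) = \frac{211592}{193517} + 130997 \left(- \frac{1}{138848}\right) = \frac{211592}{193517} - \frac{130997}{138848} = \frac{4028979567}{26869448416}$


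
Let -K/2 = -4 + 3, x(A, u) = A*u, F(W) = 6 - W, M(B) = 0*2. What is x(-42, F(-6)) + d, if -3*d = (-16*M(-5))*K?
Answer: -504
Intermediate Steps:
M(B) = 0
K = 2 (K = -2*(-4 + 3) = -2*(-1) = 2)
d = 0 (d = -(-16*0)*2/3 = -0*2 = -⅓*0 = 0)
x(-42, F(-6)) + d = -42*(6 - 1*(-6)) + 0 = -42*(6 + 6) + 0 = -42*12 + 0 = -504 + 0 = -504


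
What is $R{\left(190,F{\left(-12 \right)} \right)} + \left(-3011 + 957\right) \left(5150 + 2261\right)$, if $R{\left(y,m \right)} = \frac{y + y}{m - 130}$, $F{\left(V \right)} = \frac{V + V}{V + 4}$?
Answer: $- \frac{1933219018}{127} \approx -1.5222 \cdot 10^{7}$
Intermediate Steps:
$F{\left(V \right)} = \frac{2 V}{4 + V}$
$R{\left(y,m \right)} = \frac{2 y}{-130 + m}$
$R{\left(190,F{\left(-12 \right)} \right)} + \left(-3011 + 957\right) \left(5150 + 2261\right) = 2 \cdot 190 \frac{1}{-130 + 2 \left(-12\right) \frac{1}{4 - 12}} + \left(-3011 + 957\right) \left(5150 + 2261\right) = 2 \cdot 190 \frac{1}{-130 + 2 \left(-12\right) \frac{1}{-8}} - 15222194 = 2 \cdot 190 \frac{1}{-130 + 2 \left(-12\right) \left(- \frac{1}{8}\right)} - 15222194 = 2 \cdot 190 \frac{1}{-130 + 3} - 15222194 = 2 \cdot 190 \frac{1}{-127} - 15222194 = 2 \cdot 190 \left(- \frac{1}{127}\right) - 15222194 = - \frac{380}{127} - 15222194 = - \frac{1933219018}{127}$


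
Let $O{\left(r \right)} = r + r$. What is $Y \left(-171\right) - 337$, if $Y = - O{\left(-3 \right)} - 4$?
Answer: $-679$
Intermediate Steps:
$O{\left(r \right)} = 2 r$
$Y = 2$ ($Y = - 2 \left(-3\right) - 4 = \left(-1\right) \left(-6\right) - 4 = 6 - 4 = 2$)
$Y \left(-171\right) - 337 = 2 \left(-171\right) - 337 = -342 - 337 = -679$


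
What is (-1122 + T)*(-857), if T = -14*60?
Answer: 1681434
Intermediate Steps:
T = -840
(-1122 + T)*(-857) = (-1122 - 840)*(-857) = -1962*(-857) = 1681434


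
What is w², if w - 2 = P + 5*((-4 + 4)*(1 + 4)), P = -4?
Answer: 4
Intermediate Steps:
w = -2 (w = 2 + (-4 + 5*((-4 + 4)*(1 + 4))) = 2 + (-4 + 5*(0*5)) = 2 + (-4 + 5*0) = 2 + (-4 + 0) = 2 - 4 = -2)
w² = (-2)² = 4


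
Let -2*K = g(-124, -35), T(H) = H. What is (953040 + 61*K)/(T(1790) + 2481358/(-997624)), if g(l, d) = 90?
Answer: 474018549540/891632801 ≈ 531.63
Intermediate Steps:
K = -45 (K = -1/2*90 = -45)
(953040 + 61*K)/(T(1790) + 2481358/(-997624)) = (953040 + 61*(-45))/(1790 + 2481358/(-997624)) = (953040 - 2745)/(1790 + 2481358*(-1/997624)) = 950295/(1790 - 1240679/498812) = 950295/(891632801/498812) = 950295*(498812/891632801) = 474018549540/891632801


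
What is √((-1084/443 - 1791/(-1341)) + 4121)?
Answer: 4*√1121877612401/66007 ≈ 64.186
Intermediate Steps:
√((-1084/443 - 1791/(-1341)) + 4121) = √((-1084*1/443 - 1791*(-1/1341)) + 4121) = √((-1084/443 + 199/149) + 4121) = √(-73359/66007 + 4121) = √(271941488/66007) = 4*√1121877612401/66007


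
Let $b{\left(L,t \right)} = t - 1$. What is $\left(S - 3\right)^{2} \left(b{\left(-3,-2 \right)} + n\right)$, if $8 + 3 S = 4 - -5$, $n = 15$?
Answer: $\frac{256}{3} \approx 85.333$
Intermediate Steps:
$S = \frac{1}{3}$ ($S = - \frac{8}{3} + \frac{4 - -5}{3} = - \frac{8}{3} + \frac{4 + 5}{3} = - \frac{8}{3} + \frac{1}{3} \cdot 9 = - \frac{8}{3} + 3 = \frac{1}{3} \approx 0.33333$)
$b{\left(L,t \right)} = -1 + t$
$\left(S - 3\right)^{2} \left(b{\left(-3,-2 \right)} + n\right) = \left(\frac{1}{3} - 3\right)^{2} \left(\left(-1 - 2\right) + 15\right) = \left(- \frac{8}{3}\right)^{2} \left(-3 + 15\right) = \frac{64}{9} \cdot 12 = \frac{256}{3}$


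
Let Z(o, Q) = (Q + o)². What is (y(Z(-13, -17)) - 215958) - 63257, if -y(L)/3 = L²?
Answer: -2709215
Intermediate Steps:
y(L) = -3*L²
(y(Z(-13, -17)) - 215958) - 63257 = (-3*(-17 - 13)⁴ - 215958) - 63257 = (-3*((-30)²)² - 215958) - 63257 = (-3*900² - 215958) - 63257 = (-3*810000 - 215958) - 63257 = (-2430000 - 215958) - 63257 = -2645958 - 63257 = -2709215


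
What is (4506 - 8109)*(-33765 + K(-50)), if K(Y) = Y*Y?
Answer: 112647795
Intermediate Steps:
K(Y) = Y²
(4506 - 8109)*(-33765 + K(-50)) = (4506 - 8109)*(-33765 + (-50)²) = -3603*(-33765 + 2500) = -3603*(-31265) = 112647795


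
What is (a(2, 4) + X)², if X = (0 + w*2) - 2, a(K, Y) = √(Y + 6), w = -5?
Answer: (12 - √10)² ≈ 78.105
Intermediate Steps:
a(K, Y) = √(6 + Y)
X = -12 (X = (0 - 5*2) - 2 = (0 - 10) - 2 = -10 - 2 = -12)
(a(2, 4) + X)² = (√(6 + 4) - 12)² = (√10 - 12)² = (-12 + √10)²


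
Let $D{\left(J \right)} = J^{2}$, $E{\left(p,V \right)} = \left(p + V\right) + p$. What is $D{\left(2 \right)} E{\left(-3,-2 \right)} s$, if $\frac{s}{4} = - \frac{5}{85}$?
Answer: $\frac{128}{17} \approx 7.5294$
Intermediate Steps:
$E{\left(p,V \right)} = V + 2 p$ ($E{\left(p,V \right)} = \left(V + p\right) + p = V + 2 p$)
$s = - \frac{4}{17}$ ($s = 4 \left(- \frac{5}{85}\right) = 4 \left(\left(-5\right) \frac{1}{85}\right) = 4 \left(- \frac{1}{17}\right) = - \frac{4}{17} \approx -0.23529$)
$D{\left(2 \right)} E{\left(-3,-2 \right)} s = 2^{2} \left(-2 + 2 \left(-3\right)\right) \left(- \frac{4}{17}\right) = 4 \left(-2 - 6\right) \left(- \frac{4}{17}\right) = 4 \left(-8\right) \left(- \frac{4}{17}\right) = \left(-32\right) \left(- \frac{4}{17}\right) = \frac{128}{17}$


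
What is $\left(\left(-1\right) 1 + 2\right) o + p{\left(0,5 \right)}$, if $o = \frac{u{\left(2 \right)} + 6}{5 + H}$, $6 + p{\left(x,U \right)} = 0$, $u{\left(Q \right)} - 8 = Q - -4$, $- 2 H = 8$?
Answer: $14$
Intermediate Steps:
$H = -4$ ($H = \left(- \frac{1}{2}\right) 8 = -4$)
$u{\left(Q \right)} = 12 + Q$ ($u{\left(Q \right)} = 8 + \left(Q - -4\right) = 8 + \left(Q + 4\right) = 8 + \left(4 + Q\right) = 12 + Q$)
$p{\left(x,U \right)} = -6$ ($p{\left(x,U \right)} = -6 + 0 = -6$)
$o = 20$ ($o = \frac{\left(12 + 2\right) + 6}{5 - 4} = \frac{14 + 6}{1} = 20 \cdot 1 = 20$)
$\left(\left(-1\right) 1 + 2\right) o + p{\left(0,5 \right)} = \left(\left(-1\right) 1 + 2\right) 20 - 6 = \left(-1 + 2\right) 20 - 6 = 1 \cdot 20 - 6 = 20 - 6 = 14$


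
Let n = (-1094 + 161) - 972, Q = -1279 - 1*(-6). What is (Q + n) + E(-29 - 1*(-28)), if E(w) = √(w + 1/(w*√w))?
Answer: -3178 + √(-1 + I) ≈ -3177.5 + 1.0987*I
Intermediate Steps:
Q = -1273 (Q = -1279 + 6 = -1273)
E(w) = √(w + w^(-3/2)) (E(w) = √(w + 1/(w^(3/2))) = √(w + w^(-3/2)))
n = -1905 (n = -933 - 972 = -1905)
(Q + n) + E(-29 - 1*(-28)) = (-1273 - 1905) + √((-29 - 1*(-28)) + (-29 - 1*(-28))^(-3/2)) = -3178 + √((-29 + 28) + (-29 + 28)^(-3/2)) = -3178 + √(-1 + (-1)^(-3/2)) = -3178 + √(-1 + I)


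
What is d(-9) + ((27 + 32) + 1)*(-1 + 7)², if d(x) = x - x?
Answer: 2160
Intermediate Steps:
d(x) = 0
d(-9) + ((27 + 32) + 1)*(-1 + 7)² = 0 + ((27 + 32) + 1)*(-1 + 7)² = 0 + (59 + 1)*6² = 0 + 60*36 = 0 + 2160 = 2160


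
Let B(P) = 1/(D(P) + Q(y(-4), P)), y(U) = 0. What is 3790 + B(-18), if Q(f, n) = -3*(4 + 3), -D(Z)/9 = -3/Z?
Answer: 170548/45 ≈ 3790.0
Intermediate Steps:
D(Z) = 27/Z (D(Z) = -(-27)/Z = 27/Z)
Q(f, n) = -21 (Q(f, n) = -3*7 = -21)
B(P) = 1/(-21 + 27/P) (B(P) = 1/(27/P - 21) = 1/(-21 + 27/P))
3790 + B(-18) = 3790 - 1*(-18)/(-27 + 21*(-18)) = 3790 - 1*(-18)/(-27 - 378) = 3790 - 1*(-18)/(-405) = 3790 - 1*(-18)*(-1/405) = 3790 - 2/45 = 170548/45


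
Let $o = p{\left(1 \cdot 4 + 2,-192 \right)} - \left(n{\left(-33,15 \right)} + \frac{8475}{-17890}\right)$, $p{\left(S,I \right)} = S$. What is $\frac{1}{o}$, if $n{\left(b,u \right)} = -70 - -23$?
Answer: $\frac{3578}{191329} \approx 0.018701$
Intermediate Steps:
$n{\left(b,u \right)} = -47$ ($n{\left(b,u \right)} = -70 + 23 = -47$)
$o = \frac{191329}{3578}$ ($o = \left(1 \cdot 4 + 2\right) - \left(-47 + \frac{8475}{-17890}\right) = \left(4 + 2\right) - \left(-47 + 8475 \left(- \frac{1}{17890}\right)\right) = 6 - \left(-47 - \frac{1695}{3578}\right) = 6 - - \frac{169861}{3578} = 6 + \frac{169861}{3578} = \frac{191329}{3578} \approx 53.474$)
$\frac{1}{o} = \frac{1}{\frac{191329}{3578}} = \frac{3578}{191329}$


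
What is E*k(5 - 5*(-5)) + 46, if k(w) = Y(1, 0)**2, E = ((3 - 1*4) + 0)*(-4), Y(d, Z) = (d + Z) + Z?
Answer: 50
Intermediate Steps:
Y(d, Z) = d + 2*Z (Y(d, Z) = (Z + d) + Z = d + 2*Z)
E = 4 (E = ((3 - 4) + 0)*(-4) = (-1 + 0)*(-4) = -1*(-4) = 4)
k(w) = 1 (k(w) = (1 + 2*0)**2 = (1 + 0)**2 = 1**2 = 1)
E*k(5 - 5*(-5)) + 46 = 4*1 + 46 = 4 + 46 = 50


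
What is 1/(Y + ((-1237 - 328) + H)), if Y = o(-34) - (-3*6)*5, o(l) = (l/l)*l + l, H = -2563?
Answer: -1/4106 ≈ -0.00024355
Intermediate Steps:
o(l) = 2*l (o(l) = 1*l + l = l + l = 2*l)
Y = 22 (Y = 2*(-34) - (-3*6)*5 = -68 - (-18)*5 = -68 - 1*(-90) = -68 + 90 = 22)
1/(Y + ((-1237 - 328) + H)) = 1/(22 + ((-1237 - 328) - 2563)) = 1/(22 + (-1565 - 2563)) = 1/(22 - 4128) = 1/(-4106) = -1/4106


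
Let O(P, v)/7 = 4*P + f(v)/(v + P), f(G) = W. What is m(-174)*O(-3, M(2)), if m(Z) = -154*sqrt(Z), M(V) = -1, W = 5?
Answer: 28567*I*sqrt(174)/2 ≈ 1.8841e+5*I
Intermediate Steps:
f(G) = 5
O(P, v) = 28*P + 35/(P + v) (O(P, v) = 7*(4*P + 5/(v + P)) = 7*(4*P + 5/(P + v)) = 28*P + 35/(P + v))
m(-174)*O(-3, M(2)) = (-154*I*sqrt(174))*(7*(5 + 4*(-3)**2 + 4*(-3)*(-1))/(-3 - 1)) = (-154*I*sqrt(174))*(7*(5 + 4*9 + 12)/(-4)) = (-154*I*sqrt(174))*(7*(-1/4)*(5 + 36 + 12)) = (-154*I*sqrt(174))*(7*(-1/4)*53) = -154*I*sqrt(174)*(-371/4) = 28567*I*sqrt(174)/2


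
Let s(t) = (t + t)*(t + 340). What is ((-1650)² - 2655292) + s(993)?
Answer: 2714546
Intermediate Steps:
s(t) = 2*t*(340 + t) (s(t) = (2*t)*(340 + t) = 2*t*(340 + t))
((-1650)² - 2655292) + s(993) = ((-1650)² - 2655292) + 2*993*(340 + 993) = (2722500 - 2655292) + 2*993*1333 = 67208 + 2647338 = 2714546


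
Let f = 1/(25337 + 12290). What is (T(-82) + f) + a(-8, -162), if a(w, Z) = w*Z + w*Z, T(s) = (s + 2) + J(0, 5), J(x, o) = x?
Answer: 94519025/37627 ≈ 2512.0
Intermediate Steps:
T(s) = 2 + s (T(s) = (s + 2) + 0 = (2 + s) + 0 = 2 + s)
f = 1/37627 ≈ 2.6577e-5
a(w, Z) = 2*Z*w (a(w, Z) = Z*w + Z*w = 2*Z*w)
(T(-82) + f) + a(-8, -162) = ((2 - 82) + 1/37627) + 2*(-162)*(-8) = (-80 + 1/37627) + 2592 = -3010159/37627 + 2592 = 94519025/37627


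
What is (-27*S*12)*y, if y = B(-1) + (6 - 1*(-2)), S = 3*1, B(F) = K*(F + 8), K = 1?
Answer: -14580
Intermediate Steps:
B(F) = 8 + F (B(F) = 1*(F + 8) = 1*(8 + F) = 8 + F)
S = 3
y = 15 (y = (8 - 1) + (6 - 1*(-2)) = 7 + (6 + 2) = 7 + 8 = 15)
(-27*S*12)*y = (-27*3*12)*15 = -81*12*15 = -972*15 = -14580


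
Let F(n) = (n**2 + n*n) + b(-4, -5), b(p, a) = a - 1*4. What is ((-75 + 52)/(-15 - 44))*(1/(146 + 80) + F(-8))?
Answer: 618585/13334 ≈ 46.392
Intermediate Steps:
b(p, a) = -4 + a (b(p, a) = a - 4 = -4 + a)
F(n) = -9 + 2*n**2 (F(n) = (n**2 + n*n) + (-4 - 5) = (n**2 + n**2) - 9 = 2*n**2 - 9 = -9 + 2*n**2)
((-75 + 52)/(-15 - 44))*(1/(146 + 80) + F(-8)) = ((-75 + 52)/(-15 - 44))*(1/(146 + 80) + (-9 + 2*(-8)**2)) = (-23/(-59))*(1/226 + (-9 + 2*64)) = (-23*(-1/59))*(1/226 + (-9 + 128)) = 23*(1/226 + 119)/59 = (23/59)*(26895/226) = 618585/13334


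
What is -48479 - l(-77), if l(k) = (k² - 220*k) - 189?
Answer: -71159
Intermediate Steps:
l(k) = -189 + k² - 220*k
-48479 - l(-77) = -48479 - (-189 + (-77)² - 220*(-77)) = -48479 - (-189 + 5929 + 16940) = -48479 - 1*22680 = -48479 - 22680 = -71159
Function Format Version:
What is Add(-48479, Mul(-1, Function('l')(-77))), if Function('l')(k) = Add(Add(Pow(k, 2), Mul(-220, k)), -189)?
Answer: -71159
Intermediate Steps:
Function('l')(k) = Add(-189, Pow(k, 2), Mul(-220, k))
Add(-48479, Mul(-1, Function('l')(-77))) = Add(-48479, Mul(-1, Add(-189, Pow(-77, 2), Mul(-220, -77)))) = Add(-48479, Mul(-1, Add(-189, 5929, 16940))) = Add(-48479, Mul(-1, 22680)) = Add(-48479, -22680) = -71159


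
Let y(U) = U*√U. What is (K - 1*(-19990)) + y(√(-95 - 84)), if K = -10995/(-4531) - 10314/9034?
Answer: 409152172778/20466527 + 179^(¾)*I^(3/2) ≈ 19957.0 + 34.604*I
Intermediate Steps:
y(U) = U^(3/2)
K = 26298048/20466527 (K = -10995*(-1/4531) - 10314*1/9034 = 10995/4531 - 5157/4517 = 26298048/20466527 ≈ 1.2849)
(K - 1*(-19990)) + y(√(-95 - 84)) = (26298048/20466527 - 1*(-19990)) + (√(-95 - 84))^(3/2) = (26298048/20466527 + 19990) + (√(-179))^(3/2) = 409152172778/20466527 + (I*√179)^(3/2) = 409152172778/20466527 + 179^(¾)*I^(3/2)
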